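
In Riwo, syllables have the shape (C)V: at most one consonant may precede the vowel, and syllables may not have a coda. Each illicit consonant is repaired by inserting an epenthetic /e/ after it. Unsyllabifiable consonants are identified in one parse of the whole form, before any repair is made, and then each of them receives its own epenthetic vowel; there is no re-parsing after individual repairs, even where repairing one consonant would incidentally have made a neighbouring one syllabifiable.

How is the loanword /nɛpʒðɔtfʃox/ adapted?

Syllabifying with onset maximization leaves /p/, /ʒ/, /t/, /f/, /x/ stranded (no codas are permitted; onsets are limited to one consonant).
Each unlicensed consonant becomes the onset of a new syllable: /p/ → /pe/, /ʒ/ → /ʒe/, /t/ → /te/, /f/ → /fe/, /x/ → /xe/.

nɛpeʒeðɔtefeʃoxe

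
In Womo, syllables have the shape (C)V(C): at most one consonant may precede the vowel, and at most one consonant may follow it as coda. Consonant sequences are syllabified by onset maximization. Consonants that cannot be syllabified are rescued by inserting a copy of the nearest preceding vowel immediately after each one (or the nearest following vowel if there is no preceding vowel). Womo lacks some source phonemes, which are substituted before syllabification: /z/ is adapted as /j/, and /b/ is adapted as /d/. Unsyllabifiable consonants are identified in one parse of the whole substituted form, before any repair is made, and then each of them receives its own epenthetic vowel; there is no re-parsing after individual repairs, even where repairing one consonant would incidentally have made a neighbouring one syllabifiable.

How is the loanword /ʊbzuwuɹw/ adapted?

Substitution: /b/ → /d/, /z/ → /j/, giving /ʊdjuwuɹw/.
Under (C)V(C), the unsyllabifiable consonants are /w/ (at most one coda consonant is licensed; onsets are limited to one consonant).
Each unlicensed consonant becomes the onset of a new syllable: /w/ → /wu/.

ʊdjuwuɹwu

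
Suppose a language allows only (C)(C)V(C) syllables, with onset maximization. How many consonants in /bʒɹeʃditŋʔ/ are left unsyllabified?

The consonants /b/, /ŋ/, /ʔ/ cannot be parsed into a legal (C)(C)V(C) syllable (at most one coda consonant is licensed; onsets may contain at most 2 consonants).

3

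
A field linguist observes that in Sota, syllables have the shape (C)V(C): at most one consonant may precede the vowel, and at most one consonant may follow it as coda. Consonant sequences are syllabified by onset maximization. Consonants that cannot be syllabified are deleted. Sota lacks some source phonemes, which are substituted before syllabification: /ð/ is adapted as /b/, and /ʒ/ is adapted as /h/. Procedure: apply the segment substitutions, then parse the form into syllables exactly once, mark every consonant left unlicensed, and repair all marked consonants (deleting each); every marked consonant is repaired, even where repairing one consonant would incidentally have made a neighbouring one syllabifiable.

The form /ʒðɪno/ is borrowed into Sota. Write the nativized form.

Substitution: /ʒ/ → /h/, /ð/ → /b/, giving /hbɪno/.
Syllabifying with onset maximization leaves /h/ stranded (at most one coda consonant is licensed; onsets are limited to one consonant).
Deletion applies to /h/.

bɪno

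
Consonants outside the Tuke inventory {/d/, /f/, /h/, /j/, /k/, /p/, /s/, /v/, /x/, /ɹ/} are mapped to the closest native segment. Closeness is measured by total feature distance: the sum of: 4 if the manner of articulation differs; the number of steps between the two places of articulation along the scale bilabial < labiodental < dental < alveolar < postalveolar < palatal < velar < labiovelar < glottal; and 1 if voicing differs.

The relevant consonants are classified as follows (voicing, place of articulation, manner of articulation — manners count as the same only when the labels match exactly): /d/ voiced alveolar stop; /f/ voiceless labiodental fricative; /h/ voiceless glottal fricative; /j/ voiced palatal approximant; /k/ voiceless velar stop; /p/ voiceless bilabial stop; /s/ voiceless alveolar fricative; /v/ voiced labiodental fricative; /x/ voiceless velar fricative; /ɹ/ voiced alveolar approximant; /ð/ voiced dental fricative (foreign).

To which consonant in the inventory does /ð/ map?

/v/ is closest: same manner (fricative), place distance 1 (dental→labiodental), same voicing; total 1. Next closest is /f/ at distance 2.

v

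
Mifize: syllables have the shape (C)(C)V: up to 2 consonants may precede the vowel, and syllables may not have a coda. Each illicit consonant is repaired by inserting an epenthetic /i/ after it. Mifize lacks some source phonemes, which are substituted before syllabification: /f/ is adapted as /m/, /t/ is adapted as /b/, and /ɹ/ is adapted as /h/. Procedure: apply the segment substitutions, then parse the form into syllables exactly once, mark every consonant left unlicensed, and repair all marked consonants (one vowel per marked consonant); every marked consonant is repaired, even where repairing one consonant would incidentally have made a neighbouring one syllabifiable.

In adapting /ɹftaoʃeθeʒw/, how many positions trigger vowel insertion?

3

After substitution the input is /hmbaoʃeθeʒw/.
The unsyllabifiable consonants are /h/, /ʒ/, /w/; each receives one epenthetic vowel.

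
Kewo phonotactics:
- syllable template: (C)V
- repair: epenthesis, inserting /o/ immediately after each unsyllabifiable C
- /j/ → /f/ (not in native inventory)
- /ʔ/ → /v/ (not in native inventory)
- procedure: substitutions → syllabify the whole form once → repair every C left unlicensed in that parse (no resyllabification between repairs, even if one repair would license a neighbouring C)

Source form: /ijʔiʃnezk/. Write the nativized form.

Substitution: /j/ → /f/, /ʔ/ → /v/, giving /ifviʃnezk/.
Syllabifying with onset maximization leaves /f/, /ʃ/, /z/, /k/ stranded (no codas are permitted; onsets are limited to one consonant).
Epenthesis after each stranded consonant: /f/ → /fo/, /ʃ/ → /ʃo/, /z/ → /zo/, /k/ → /ko/.

ifoviʃonezoko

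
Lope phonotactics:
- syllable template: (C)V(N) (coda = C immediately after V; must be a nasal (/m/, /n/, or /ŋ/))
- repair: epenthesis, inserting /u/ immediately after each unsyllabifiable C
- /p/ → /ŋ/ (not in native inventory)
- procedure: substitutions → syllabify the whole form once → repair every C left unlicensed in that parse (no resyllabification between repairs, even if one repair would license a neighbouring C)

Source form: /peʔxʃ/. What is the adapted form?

Substitution: /p/ → /ŋ/, giving /ŋeʔxʃ/.
Under (C)V(N), the unsyllabifiable consonants are /ʔ/, /x/, /ʃ/ (only a nasal (/m/, /n/, or /ŋ/) is licensed in coda position; onsets are limited to one consonant).
Inserting the epenthetic vowel yields /ʔ/ → /ʔu/, /x/ → /xu/, /ʃ/ → /ʃu/.

ŋeʔuxuʃu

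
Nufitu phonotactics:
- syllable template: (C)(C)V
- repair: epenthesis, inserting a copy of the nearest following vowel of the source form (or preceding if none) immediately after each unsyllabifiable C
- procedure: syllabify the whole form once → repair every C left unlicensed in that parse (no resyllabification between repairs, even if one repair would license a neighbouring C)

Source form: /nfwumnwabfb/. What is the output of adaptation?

Syllabifying with onset maximization leaves /n/, /m/, /b/, /f/, /b/ stranded (no codas are permitted; onsets may contain at most 2 consonants).
Inserting the epenthetic vowel yields /n/ → /nu/, /m/ → /ma/, /b/ → /ba/, /f/ → /fa/, /b/ → /ba/.

nufwumanwabafaba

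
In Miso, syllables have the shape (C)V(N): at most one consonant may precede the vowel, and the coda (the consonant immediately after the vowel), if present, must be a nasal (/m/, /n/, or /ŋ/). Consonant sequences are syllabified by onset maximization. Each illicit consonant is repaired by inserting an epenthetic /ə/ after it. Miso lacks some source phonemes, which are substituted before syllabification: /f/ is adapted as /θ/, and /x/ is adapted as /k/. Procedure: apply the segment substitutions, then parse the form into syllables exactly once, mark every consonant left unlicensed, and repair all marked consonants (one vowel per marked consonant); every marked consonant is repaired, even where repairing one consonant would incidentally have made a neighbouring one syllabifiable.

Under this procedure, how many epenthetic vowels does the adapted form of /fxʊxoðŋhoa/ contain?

After substitution the input is /θkʊkoðŋhoa/.
The unsyllabifiable consonants are /θ/, /ð/, /ŋ/; each receives one epenthetic vowel.

3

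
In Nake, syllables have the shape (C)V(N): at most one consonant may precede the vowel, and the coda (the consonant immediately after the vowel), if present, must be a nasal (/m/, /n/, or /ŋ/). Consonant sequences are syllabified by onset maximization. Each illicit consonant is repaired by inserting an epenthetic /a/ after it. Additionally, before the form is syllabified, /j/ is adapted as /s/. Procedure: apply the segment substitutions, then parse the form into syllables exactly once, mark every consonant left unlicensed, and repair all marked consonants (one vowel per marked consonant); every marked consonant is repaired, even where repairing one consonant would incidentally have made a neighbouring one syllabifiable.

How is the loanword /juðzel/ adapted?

Substitution: /j/ → /s/, giving /suðzel/.
Under (C)V(N), the unsyllabifiable consonants are /ð/, /l/ (only a nasal (/m/, /n/, or /ŋ/) is licensed in coda position; onsets are limited to one consonant).
Each unlicensed consonant becomes the onset of a new syllable: /ð/ → /ða/, /l/ → /la/.

suðazela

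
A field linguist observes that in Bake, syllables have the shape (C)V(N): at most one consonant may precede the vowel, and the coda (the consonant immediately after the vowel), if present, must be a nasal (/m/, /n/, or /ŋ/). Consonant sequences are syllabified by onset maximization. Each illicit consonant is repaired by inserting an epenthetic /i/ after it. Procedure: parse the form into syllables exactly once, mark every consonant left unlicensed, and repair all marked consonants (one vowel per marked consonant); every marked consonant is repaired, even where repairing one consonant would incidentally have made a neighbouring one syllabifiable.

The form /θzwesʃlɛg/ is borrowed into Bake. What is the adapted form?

θiziwesiʃilɛgi

The consonants /θ/, /z/, /s/, /ʃ/, /g/ cannot be parsed into a legal (C)V(N) syllable (only a nasal (/m/, /n/, or /ŋ/) is licensed in coda position; onsets are limited to one consonant).
Inserting the epenthetic vowel yields /θ/ → /θi/, /z/ → /zi/, /s/ → /si/, /ʃ/ → /ʃi/, /g/ → /gi/.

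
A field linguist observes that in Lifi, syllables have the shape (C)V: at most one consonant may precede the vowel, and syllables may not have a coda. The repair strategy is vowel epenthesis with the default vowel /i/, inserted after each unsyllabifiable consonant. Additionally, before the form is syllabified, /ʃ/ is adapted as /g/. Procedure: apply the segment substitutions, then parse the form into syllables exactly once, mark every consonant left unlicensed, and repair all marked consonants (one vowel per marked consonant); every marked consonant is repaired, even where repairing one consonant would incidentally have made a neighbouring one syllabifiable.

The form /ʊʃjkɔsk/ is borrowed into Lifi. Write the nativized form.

Substitution: /ʃ/ → /g/, giving /ʊgjkɔsk/.
Syllabifying with onset maximization leaves /g/, /j/, /s/, /k/ stranded (no codas are permitted; onsets are limited to one consonant).
Inserting the epenthetic vowel yields /g/ → /gi/, /j/ → /ji/, /s/ → /si/, /k/ → /ki/.

ʊgijikɔsiki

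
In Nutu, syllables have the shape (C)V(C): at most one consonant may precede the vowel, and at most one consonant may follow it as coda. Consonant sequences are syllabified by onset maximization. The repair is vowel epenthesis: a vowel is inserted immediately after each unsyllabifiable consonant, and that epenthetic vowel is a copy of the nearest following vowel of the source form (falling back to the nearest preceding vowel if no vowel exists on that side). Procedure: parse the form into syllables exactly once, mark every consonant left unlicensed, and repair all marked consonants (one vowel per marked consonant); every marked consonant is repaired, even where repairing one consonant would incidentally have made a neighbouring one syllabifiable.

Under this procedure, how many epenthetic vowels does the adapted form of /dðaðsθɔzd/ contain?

The unsyllabifiable consonants are /d/, /s/, /d/; each receives one epenthetic vowel.

3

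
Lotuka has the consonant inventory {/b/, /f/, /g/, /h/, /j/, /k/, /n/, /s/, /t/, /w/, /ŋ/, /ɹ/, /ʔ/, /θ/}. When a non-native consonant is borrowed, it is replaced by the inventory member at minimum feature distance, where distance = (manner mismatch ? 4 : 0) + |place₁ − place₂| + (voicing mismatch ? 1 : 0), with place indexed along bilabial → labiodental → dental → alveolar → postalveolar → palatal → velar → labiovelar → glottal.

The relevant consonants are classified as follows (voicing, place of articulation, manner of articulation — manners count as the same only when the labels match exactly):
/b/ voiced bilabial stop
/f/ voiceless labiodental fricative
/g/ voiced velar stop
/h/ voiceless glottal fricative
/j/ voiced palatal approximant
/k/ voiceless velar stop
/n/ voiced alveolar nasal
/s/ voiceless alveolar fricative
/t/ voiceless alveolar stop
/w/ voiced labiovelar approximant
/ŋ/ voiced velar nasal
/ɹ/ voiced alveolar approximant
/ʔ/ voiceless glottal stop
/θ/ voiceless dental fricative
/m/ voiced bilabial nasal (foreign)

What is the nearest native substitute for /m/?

/n/ is closest: same manner (nasal), place distance 3 (bilabial→alveolar), same voicing; total 3. Next closest is /b/ at distance 4.

n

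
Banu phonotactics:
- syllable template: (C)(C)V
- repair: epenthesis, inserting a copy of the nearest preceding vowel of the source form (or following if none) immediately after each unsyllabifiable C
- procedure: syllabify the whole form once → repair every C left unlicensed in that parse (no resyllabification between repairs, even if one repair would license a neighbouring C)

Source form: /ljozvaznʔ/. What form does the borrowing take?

The consonants /z/, /n/, /ʔ/ cannot be parsed into a legal (C)(C)V syllable (no codas are permitted; onsets may contain at most 2 consonants).
Epenthesis after each stranded consonant: /z/ → /za/, /n/ → /na/, /ʔ/ → /ʔa/.

ljozvazanaʔa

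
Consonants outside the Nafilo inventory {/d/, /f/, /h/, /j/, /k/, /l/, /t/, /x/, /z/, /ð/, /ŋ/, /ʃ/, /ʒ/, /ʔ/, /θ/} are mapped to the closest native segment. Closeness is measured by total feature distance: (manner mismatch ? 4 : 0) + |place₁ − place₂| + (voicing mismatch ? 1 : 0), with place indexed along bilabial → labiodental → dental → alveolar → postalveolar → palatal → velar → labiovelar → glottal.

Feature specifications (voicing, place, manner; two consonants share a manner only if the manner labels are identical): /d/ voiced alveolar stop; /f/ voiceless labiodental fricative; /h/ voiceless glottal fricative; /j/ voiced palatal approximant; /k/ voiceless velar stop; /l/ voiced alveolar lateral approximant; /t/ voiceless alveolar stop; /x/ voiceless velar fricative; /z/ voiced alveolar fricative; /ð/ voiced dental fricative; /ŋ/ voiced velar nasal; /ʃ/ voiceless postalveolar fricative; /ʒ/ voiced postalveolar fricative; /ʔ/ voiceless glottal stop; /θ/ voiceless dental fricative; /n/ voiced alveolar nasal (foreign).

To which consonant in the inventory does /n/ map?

/ŋ/ is closest: same manner (nasal), place distance 3 (alveolar→velar), same voicing; total 3. Next closest is /d/ at distance 4.

ŋ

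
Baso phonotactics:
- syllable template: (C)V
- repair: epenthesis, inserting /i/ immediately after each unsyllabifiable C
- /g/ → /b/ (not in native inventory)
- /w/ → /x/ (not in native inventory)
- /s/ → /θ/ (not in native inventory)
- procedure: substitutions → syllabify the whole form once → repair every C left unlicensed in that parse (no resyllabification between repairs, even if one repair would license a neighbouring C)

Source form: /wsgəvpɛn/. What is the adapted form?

xiθibəvipɛni

Substitution: /w/ → /x/, /s/ → /θ/, /g/ → /b/, giving /xθbəvpɛn/.
Under (C)V, the unsyllabifiable consonants are /x/, /θ/, /v/, /n/ (no codas are permitted; onsets are limited to one consonant).
Each unlicensed consonant becomes the onset of a new syllable: /x/ → /xi/, /θ/ → /θi/, /v/ → /vi/, /n/ → /ni/.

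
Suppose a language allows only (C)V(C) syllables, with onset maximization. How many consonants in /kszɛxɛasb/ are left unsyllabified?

Under (C)V(C), the unsyllabifiable consonants are /k/, /s/, /b/ (at most one coda consonant is licensed; onsets are limited to one consonant).

3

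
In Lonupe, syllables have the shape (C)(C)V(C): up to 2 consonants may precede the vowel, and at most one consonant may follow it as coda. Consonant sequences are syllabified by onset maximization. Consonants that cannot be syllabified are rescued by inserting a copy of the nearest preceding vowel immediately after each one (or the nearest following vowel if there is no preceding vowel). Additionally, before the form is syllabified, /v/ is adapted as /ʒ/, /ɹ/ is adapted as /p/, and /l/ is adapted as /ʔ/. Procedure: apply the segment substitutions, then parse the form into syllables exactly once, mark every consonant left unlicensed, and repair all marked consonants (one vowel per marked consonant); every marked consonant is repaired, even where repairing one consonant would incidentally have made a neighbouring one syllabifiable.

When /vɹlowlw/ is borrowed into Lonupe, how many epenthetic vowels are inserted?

3

After substitution the input is /ʒpʔowʔw/.
The unsyllabifiable consonants are /ʒ/, /ʔ/, /w/; each receives one epenthetic vowel.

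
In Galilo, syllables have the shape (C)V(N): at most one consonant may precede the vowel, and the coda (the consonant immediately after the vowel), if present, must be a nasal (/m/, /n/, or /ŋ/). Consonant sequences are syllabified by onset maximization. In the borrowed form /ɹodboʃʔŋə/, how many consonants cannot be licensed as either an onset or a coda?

3

The consonants /d/, /ʃ/, /ʔ/ cannot be parsed into a legal (C)V(N) syllable (only a nasal (/m/, /n/, or /ŋ/) is licensed in coda position; onsets are limited to one consonant).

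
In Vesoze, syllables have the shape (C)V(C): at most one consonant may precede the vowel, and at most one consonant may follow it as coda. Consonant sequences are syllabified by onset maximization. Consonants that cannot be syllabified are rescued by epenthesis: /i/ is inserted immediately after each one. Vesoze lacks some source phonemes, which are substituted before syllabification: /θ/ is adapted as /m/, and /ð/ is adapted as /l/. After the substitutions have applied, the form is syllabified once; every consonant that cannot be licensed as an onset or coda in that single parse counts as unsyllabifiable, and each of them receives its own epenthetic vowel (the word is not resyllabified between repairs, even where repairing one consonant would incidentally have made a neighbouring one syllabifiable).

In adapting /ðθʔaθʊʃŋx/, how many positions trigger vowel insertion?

After substitution the input is /lmʔamʊʃŋx/.
The unsyllabifiable consonants are /l/, /m/, /ŋ/, /x/; each receives one epenthetic vowel.

4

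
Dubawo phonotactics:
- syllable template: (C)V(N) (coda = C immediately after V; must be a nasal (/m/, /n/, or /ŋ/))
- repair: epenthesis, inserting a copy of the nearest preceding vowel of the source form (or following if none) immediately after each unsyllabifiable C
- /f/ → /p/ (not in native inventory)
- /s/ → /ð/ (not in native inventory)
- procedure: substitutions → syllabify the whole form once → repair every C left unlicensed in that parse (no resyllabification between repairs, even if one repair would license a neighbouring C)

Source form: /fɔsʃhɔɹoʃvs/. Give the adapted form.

Substitution: /f/ → /p/, /s/ → /ð/, giving /pɔðʃhɔɹoʃvð/.
Syllabifying with onset maximization leaves /ð/, /ʃ/, /ʃ/, /v/, /ð/ stranded (only a nasal (/m/, /n/, or /ŋ/) is licensed in coda position; onsets are limited to one consonant).
Inserting the epenthetic vowel yields /ð/ → /ðɔ/, /ʃ/ → /ʃɔ/, /ʃ/ → /ʃo/, /v/ → /vo/, /ð/ → /ðo/.

pɔðɔʃɔhɔɹoʃovoðo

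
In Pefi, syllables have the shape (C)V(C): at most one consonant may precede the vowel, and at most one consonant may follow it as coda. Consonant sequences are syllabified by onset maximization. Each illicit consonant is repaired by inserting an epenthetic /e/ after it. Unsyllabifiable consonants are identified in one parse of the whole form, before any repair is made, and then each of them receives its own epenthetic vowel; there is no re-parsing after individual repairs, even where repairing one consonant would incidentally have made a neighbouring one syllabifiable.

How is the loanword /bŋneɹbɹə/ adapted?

beŋeneɹbeɹə

Syllabifying with onset maximization leaves /b/, /ŋ/, /b/ stranded (at most one coda consonant is licensed; onsets are limited to one consonant).
Epenthesis after each stranded consonant: /b/ → /be/, /ŋ/ → /ŋe/, /b/ → /be/.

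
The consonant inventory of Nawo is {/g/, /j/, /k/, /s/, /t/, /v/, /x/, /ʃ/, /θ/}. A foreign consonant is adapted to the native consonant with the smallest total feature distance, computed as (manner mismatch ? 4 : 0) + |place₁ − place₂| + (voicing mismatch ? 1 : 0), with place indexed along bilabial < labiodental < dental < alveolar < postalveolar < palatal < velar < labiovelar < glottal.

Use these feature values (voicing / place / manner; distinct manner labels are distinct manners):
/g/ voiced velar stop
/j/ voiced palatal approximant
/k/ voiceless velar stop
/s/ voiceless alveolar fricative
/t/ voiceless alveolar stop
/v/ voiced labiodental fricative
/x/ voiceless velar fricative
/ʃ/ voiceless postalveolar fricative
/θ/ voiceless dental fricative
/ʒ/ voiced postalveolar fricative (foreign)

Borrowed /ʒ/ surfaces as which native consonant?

/ʃ/ is closest: same manner (fricative), place distance 0 (postalveolar→postalveolar), voicing differs (+1); total 1. Next closest is /s/ at distance 2.

ʃ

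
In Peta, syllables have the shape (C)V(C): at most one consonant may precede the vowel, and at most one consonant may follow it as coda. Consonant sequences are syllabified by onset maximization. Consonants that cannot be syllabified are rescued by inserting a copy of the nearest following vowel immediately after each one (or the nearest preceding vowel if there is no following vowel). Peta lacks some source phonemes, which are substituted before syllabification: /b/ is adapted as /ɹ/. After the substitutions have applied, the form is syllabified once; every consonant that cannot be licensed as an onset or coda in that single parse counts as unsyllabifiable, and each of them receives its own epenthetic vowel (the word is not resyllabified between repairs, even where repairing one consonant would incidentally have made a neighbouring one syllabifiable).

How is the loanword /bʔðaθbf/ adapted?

Substitution: /b/ → /ɹ/, giving /ɹʔðaθɹf/.
Under (C)V(C), the unsyllabifiable consonants are /ɹ/, /ʔ/, /ɹ/, /f/ (at most one coda consonant is licensed; onsets are limited to one consonant).
Each unlicensed consonant becomes the onset of a new syllable: /ɹ/ → /ɹa/, /ʔ/ → /ʔa/, /ɹ/ → /ɹa/, /f/ → /fa/.

ɹaʔaðaθɹafa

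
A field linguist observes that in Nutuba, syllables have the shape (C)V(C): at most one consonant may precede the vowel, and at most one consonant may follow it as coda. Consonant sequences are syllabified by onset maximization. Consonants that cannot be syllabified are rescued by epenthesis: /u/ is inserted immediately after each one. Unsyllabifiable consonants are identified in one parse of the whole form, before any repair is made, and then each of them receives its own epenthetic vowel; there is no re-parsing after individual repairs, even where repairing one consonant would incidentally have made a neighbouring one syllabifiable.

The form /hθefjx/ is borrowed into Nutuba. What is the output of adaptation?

Under (C)V(C), the unsyllabifiable consonants are /h/, /j/, /x/ (at most one coda consonant is licensed; onsets are limited to one consonant).
Inserting the epenthetic vowel yields /h/ → /hu/, /j/ → /ju/, /x/ → /xu/.

huθefjuxu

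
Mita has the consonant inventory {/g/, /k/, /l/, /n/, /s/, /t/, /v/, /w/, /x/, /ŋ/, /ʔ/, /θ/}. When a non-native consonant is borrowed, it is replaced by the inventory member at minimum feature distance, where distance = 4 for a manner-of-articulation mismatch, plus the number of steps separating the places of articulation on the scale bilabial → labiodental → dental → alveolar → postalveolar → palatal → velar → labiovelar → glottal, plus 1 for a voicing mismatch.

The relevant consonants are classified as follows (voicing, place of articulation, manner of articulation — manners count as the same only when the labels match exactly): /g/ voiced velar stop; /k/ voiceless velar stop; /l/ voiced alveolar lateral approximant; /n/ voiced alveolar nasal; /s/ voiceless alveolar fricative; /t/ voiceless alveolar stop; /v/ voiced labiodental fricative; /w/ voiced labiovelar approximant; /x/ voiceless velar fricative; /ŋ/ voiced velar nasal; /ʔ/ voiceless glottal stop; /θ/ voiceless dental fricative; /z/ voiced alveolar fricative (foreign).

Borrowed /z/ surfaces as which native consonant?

s

/s/ is closest: same manner (fricative), place distance 0 (alveolar→alveolar), voicing differs (+1); total 1. Next closest is /v/ at distance 2.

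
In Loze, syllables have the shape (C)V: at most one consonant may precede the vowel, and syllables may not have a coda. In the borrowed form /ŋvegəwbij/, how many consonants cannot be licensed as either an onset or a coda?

3

Under (C)V, the unsyllabifiable consonants are /ŋ/, /w/, /j/ (no codas are permitted; onsets are limited to one consonant).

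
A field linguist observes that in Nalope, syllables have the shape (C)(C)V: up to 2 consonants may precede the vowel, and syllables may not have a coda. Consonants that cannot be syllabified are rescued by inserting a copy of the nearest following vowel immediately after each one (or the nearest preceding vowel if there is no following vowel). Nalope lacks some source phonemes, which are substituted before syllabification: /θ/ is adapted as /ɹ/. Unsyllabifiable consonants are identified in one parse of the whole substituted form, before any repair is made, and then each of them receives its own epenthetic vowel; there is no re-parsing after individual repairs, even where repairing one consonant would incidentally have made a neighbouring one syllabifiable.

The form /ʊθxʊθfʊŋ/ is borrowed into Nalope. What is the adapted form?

ʊɹxʊɹfʊŋʊ

Substitution: /θ/ → /ɹ/, giving /ʊɹxʊɹfʊŋ/.
Under (C)(C)V, the unsyllabifiable consonants are /ŋ/ (no codas are permitted; onsets may contain at most 2 consonants).
Inserting the epenthetic vowel yields /ŋ/ → /ŋʊ/.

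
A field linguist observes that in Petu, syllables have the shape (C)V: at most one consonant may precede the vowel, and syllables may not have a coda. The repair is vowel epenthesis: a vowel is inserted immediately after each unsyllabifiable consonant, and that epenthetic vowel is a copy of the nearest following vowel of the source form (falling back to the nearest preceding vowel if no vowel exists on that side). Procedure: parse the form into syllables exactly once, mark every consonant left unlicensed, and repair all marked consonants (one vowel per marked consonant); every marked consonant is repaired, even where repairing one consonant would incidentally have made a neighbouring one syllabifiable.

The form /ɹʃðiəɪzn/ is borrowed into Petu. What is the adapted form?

Syllabifying with onset maximization leaves /ɹ/, /ʃ/, /z/, /n/ stranded (no codas are permitted; onsets are limited to one consonant).
Inserting the epenthetic vowel yields /ɹ/ → /ɹi/, /ʃ/ → /ʃi/, /z/ → /zɪ/, /n/ → /nɪ/.

ɹiʃiðiəɪzɪnɪ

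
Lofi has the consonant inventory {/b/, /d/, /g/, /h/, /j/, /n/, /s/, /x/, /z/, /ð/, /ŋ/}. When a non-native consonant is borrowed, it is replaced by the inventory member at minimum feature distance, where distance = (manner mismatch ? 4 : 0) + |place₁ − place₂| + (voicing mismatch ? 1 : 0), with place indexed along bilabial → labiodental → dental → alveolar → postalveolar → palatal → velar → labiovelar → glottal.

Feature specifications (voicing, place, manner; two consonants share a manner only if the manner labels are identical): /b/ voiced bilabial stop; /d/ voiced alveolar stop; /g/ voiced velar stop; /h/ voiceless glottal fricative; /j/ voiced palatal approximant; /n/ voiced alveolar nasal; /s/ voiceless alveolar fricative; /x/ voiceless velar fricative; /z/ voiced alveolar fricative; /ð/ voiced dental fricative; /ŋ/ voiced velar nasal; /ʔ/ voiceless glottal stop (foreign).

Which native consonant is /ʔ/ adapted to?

/g/ is closest: same manner (stop), place distance 2 (glottal→velar), voicing differs (+1); total 3. Next closest is /h/ at distance 4.

g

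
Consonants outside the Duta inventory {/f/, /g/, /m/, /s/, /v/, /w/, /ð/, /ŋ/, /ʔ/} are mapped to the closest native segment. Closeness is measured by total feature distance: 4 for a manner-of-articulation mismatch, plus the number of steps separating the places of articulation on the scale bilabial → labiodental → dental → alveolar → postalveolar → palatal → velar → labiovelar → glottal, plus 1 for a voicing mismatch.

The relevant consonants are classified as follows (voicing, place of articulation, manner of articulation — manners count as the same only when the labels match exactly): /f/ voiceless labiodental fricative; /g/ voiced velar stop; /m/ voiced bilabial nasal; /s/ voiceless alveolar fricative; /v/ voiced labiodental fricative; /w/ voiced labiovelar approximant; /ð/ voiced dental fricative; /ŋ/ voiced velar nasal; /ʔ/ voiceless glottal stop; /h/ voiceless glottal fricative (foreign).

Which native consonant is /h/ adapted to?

/ʔ/ is closest: manner differs (fricative→stop, +4), place distance 0 (glottal→glottal), same voicing; total 4. Next closest is /s/ at distance 5.

ʔ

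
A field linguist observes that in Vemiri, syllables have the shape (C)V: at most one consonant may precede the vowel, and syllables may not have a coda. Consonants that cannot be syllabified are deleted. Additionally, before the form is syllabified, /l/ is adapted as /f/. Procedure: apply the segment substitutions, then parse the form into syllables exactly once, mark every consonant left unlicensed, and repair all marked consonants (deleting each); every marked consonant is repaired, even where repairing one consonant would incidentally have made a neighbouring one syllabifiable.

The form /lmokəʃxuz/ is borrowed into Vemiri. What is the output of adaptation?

mokəxu

Substitution: /l/ → /f/, giving /fmokəʃxuz/.
Syllabifying with onset maximization leaves /f/, /ʃ/, /z/ stranded (no codas are permitted; onsets are limited to one consonant).
Deleting the stranded consonants removes /f/, /ʃ/, /z/.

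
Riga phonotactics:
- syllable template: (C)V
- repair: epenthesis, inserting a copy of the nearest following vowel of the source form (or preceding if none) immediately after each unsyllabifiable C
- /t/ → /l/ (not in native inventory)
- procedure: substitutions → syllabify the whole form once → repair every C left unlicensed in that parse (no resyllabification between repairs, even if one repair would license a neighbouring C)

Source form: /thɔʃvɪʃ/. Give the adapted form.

Substitution: /t/ → /l/, giving /lhɔʃvɪʃ/.
Under (C)V, the unsyllabifiable consonants are /l/, /ʃ/, /ʃ/ (no codas are permitted; onsets are limited to one consonant).
Epenthesis after each stranded consonant: /l/ → /lɔ/, /ʃ/ → /ʃɪ/, /ʃ/ → /ʃɪ/.

lɔhɔʃɪvɪʃɪ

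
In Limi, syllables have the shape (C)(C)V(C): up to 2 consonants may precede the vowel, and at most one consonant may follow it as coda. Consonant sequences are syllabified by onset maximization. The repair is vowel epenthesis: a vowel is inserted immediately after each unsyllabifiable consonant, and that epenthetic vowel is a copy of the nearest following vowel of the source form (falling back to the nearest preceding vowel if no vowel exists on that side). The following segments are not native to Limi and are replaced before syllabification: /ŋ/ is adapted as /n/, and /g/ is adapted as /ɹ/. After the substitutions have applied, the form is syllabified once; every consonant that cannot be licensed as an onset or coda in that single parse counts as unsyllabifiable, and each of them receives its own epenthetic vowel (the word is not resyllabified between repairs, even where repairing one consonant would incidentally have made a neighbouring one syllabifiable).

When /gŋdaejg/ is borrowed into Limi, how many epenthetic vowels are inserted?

2

After substitution the input is /ɹndaejɹ/.
The unsyllabifiable consonants are /ɹ/, /ɹ/; each receives one epenthetic vowel.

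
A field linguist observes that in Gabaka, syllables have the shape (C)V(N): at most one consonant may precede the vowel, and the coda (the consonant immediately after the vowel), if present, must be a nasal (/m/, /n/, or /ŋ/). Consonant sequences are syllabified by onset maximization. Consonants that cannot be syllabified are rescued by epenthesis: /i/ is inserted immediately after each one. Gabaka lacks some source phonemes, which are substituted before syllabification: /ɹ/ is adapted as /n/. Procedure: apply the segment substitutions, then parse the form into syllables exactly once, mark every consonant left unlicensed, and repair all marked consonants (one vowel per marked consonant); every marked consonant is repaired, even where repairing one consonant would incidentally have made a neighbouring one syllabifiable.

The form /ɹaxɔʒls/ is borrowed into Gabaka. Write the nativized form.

Substitution: /ɹ/ → /n/, giving /naxɔʒls/.
Syllabifying with onset maximization leaves /ʒ/, /l/, /s/ stranded (only a nasal (/m/, /n/, or /ŋ/) is licensed in coda position; onsets are limited to one consonant).
Each unlicensed consonant becomes the onset of a new syllable: /ʒ/ → /ʒi/, /l/ → /li/, /s/ → /si/.

naxɔʒilisi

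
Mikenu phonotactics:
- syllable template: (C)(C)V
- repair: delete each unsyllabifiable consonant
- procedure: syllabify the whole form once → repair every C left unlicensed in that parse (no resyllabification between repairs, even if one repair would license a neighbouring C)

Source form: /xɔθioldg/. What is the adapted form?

xɔθio

The consonants /l/, /d/, /g/ cannot be parsed into a legal (C)(C)V syllable (no codas are permitted; onsets may contain at most 2 consonants).
Each unlicensed consonant is deleted: /l/, /d/, /g/.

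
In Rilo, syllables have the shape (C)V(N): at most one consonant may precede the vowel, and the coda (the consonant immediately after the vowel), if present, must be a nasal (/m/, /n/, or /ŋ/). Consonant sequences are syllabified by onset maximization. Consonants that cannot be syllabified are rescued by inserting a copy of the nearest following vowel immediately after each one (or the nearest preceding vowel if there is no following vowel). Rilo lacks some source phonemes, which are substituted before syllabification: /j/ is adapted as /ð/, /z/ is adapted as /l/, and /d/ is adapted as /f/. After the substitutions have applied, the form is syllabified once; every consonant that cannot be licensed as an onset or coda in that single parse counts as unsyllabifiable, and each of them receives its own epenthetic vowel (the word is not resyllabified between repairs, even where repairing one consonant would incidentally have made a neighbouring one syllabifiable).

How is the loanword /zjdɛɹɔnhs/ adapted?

lɛðɛfɛɹɔnhɔsɔ

Substitution: /z/ → /l/, /j/ → /ð/, /d/ → /f/, giving /lðfɛɹɔnhs/.
Syllabifying with onset maximization leaves /l/, /ð/, /h/, /s/ stranded (only a nasal (/m/, /n/, or /ŋ/) is licensed in coda position; onsets are limited to one consonant).
Each unlicensed consonant becomes the onset of a new syllable: /l/ → /lɛ/, /ð/ → /ðɛ/, /h/ → /hɔ/, /s/ → /sɔ/.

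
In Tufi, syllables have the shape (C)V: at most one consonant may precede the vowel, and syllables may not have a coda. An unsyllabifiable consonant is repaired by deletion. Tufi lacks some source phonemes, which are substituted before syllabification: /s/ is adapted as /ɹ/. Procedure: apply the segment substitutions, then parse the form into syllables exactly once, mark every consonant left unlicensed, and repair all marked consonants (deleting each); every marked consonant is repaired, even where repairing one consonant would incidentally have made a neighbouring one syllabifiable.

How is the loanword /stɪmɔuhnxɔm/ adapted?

Substitution: /s/ → /ɹ/, giving /ɹtɪmɔuhnxɔm/.
Under (C)V, the unsyllabifiable consonants are /ɹ/, /h/, /n/, /m/ (no codas are permitted; onsets are limited to one consonant).
Each unlicensed consonant is deleted: /ɹ/, /h/, /n/, /m/.

tɪmɔuxɔ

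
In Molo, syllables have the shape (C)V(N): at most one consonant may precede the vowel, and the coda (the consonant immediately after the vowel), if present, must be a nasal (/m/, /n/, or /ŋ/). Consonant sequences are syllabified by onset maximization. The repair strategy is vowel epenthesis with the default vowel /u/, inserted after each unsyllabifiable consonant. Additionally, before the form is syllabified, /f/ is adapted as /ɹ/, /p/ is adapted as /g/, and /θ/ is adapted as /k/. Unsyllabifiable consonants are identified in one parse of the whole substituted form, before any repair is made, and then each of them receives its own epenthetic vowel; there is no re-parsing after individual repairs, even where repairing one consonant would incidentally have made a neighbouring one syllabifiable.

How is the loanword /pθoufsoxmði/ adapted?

gukouɹusoxumuði

Substitution: /p/ → /g/, /θ/ → /k/, /f/ → /ɹ/, giving /gkouɹsoxmði/.
Under (C)V(N), the unsyllabifiable consonants are /g/, /ɹ/, /x/, /m/ (only a nasal (/m/, /n/, or /ŋ/) is licensed in coda position; onsets are limited to one consonant).
Epenthesis after each stranded consonant: /g/ → /gu/, /ɹ/ → /ɹu/, /x/ → /xu/, /m/ → /mu/.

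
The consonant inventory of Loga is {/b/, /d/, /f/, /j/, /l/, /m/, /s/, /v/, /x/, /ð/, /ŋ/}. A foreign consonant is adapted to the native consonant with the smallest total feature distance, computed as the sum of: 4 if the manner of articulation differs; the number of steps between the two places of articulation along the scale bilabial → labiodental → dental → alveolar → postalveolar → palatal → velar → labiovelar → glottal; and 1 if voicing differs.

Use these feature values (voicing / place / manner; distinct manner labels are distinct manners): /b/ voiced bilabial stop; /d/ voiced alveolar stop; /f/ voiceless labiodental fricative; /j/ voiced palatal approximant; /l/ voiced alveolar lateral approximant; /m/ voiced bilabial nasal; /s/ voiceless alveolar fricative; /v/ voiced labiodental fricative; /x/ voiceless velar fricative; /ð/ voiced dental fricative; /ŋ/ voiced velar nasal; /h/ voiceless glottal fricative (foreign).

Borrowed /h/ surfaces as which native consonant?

x

/x/ is closest: same manner (fricative), place distance 2 (glottal→velar), same voicing; total 2. Next closest is /s/ at distance 5.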